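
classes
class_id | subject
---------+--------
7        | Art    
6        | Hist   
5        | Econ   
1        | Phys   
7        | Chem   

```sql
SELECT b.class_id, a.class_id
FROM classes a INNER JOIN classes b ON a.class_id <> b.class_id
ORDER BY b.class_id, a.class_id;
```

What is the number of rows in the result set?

INNER JOIN keeps only pairs where the ON condition holds.
Matching on a.class_id <> b.class_id.
- a[0] class_id=7 → 3 match(es) in b → 3 row(s).
- a[1] class_id=6 → 4 match(es) in b → 4 row(s).
- a[2] class_id=5 → 4 match(es) in b → 4 row(s).
- a[3] class_id=1 → 4 match(es) in b → 4 row(s).
- a[4] class_id=7 → 3 match(es) in b → 3 row(s).
Total: 18 rows.

18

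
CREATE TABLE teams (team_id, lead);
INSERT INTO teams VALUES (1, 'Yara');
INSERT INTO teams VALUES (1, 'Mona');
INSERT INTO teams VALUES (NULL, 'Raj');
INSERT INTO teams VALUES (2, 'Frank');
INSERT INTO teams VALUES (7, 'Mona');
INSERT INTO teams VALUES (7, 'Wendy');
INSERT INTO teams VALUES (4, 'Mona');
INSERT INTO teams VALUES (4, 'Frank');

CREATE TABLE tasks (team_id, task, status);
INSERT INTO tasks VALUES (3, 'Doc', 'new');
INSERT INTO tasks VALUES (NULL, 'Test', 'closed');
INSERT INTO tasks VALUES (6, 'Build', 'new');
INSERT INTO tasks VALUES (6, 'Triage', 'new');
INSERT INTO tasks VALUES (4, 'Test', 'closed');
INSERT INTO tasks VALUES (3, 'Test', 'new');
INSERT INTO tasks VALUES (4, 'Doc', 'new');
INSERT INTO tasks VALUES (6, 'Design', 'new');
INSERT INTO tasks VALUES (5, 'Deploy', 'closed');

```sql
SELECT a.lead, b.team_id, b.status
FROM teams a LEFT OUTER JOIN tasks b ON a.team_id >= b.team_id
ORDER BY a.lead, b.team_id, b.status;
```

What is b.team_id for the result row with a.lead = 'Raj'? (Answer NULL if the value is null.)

NULL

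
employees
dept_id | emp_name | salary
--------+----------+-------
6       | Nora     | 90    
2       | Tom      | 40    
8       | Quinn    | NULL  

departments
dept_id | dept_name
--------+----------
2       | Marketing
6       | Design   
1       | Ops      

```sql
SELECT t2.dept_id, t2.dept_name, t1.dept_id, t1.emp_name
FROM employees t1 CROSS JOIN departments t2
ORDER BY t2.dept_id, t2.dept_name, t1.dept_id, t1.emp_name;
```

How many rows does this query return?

9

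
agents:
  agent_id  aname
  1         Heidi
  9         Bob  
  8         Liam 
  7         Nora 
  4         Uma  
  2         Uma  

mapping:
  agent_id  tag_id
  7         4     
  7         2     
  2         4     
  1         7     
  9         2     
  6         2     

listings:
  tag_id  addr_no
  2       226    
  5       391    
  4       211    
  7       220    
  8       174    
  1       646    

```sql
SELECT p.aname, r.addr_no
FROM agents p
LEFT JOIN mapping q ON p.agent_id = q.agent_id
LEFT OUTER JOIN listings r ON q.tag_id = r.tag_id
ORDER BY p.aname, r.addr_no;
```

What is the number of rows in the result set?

7

Evaluate left to right. First `agents p LEFT JOIN mapping q` on agent_id: 7 row(s).
Then LEFT JOIN `listings r` on tag_id: each of those 7 rows is kept; rows whose q.tag_id has no match in r get NULL for r's columns.
Result: 7 row(s).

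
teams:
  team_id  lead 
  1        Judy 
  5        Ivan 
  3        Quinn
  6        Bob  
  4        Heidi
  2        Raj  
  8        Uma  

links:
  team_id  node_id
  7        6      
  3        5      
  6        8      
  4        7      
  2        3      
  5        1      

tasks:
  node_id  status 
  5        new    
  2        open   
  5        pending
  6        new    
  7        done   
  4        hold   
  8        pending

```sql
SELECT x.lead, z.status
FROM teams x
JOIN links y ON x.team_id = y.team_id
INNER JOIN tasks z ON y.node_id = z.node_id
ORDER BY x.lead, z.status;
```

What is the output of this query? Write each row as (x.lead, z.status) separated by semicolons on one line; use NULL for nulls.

(Bob, pending); (Heidi, done); (Quinn, new); (Quinn, pending)

Step 1 — x INNER JOIN y on team_id → 5 row(s).
Then INNER JOIN `tasks z` on node_id: keep only rows whose y.node_id appears in z.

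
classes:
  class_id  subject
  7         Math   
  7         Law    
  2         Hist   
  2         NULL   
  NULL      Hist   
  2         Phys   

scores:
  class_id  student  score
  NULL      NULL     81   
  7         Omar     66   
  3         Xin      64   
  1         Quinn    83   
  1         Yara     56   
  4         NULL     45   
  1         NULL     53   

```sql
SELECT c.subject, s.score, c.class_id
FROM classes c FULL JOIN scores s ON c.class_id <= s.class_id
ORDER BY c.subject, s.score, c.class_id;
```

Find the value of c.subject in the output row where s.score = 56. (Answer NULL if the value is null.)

FULL OUTER JOIN keeps every row from both sides; unmatched rows get NULL for the other side's columns.
Matching on c.class_id <= s.class_id. A NULL in a compared column never satisfies the condition.
Matched pairs: 11; unmatched c rows kept: 1; unmatched s rows kept: 4.

NULL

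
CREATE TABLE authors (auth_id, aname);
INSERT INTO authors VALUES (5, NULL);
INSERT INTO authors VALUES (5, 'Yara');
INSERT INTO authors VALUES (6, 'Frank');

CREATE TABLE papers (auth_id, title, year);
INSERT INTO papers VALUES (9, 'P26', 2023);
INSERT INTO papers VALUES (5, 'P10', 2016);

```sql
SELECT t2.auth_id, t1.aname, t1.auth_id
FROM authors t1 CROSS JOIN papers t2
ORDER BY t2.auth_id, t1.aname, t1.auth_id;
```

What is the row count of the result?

CROSS JOIN pairs every row of `authors` with every row of `papers`: 3 × 2 = 6 rows.

6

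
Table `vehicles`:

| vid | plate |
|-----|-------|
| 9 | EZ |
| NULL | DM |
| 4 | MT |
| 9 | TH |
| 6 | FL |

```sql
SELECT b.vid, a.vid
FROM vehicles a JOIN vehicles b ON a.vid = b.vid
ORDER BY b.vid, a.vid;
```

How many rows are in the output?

INNER JOIN keeps only pairs where the ON condition holds.
Matching on a.vid = b.vid. A NULL in a compared column never satisfies the condition.
- a (vid=9) pairs with 2 row(s) of b.
- a (vid=NULL) has no partner → excluded.
- a (vid=4) pairs with 1 row(s) of b.
- a (vid=9) pairs with 2 row(s) of b.
- a (vid=6) pairs with 1 row(s) of b.
Total: 6 rows.

6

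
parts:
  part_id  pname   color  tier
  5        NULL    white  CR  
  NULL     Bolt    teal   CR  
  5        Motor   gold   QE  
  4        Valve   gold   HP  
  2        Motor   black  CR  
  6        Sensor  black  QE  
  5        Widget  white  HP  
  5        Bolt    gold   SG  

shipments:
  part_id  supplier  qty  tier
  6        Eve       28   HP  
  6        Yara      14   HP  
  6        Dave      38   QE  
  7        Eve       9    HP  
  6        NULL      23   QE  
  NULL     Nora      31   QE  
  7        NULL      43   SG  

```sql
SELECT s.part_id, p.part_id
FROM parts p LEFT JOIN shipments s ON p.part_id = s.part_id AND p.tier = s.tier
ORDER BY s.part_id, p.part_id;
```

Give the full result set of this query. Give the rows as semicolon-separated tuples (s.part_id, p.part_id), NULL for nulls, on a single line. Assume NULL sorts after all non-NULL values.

LEFT JOIN keeps every row from `parts`; unmatched rows get NULL for `shipments`'s columns.
Matching on p.part_id = s.part_id AND p.tier = s.tier. A NULL in a compared column never satisfies the condition.
- part_id=5, tier=CR: no s row matches, row kept with s columns NULL.
- part_id=NULL, tier=CR: no s row matches, row kept with s columns NULL.
- part_id=5, tier=QE: no s row matches, row kept with s columns NULL.
- part_id=4, tier=HP: no s row matches, row kept with s columns NULL.
- part_id=2, tier=CR: no s row matches, row kept with s columns NULL.
- part_id=6, tier=QE: 2 matching s row(s), so 2 row(s) emitted.
- part_id=5, tier=HP: no s row matches, row kept with s columns NULL.
- part_id=5, tier=SG: no s row matches, row kept with s columns NULL.
After projecting and ordering:
s.part_id | p.part_id
6 | 6
6 | 6
NULL | 2
NULL | 4
NULL | 5
NULL | 5
NULL | 5
NULL | 5
NULL | NULL

(6, 6); (6, 6); (NULL, 2); (NULL, 4); (NULL, 5); (NULL, 5); (NULL, 5); (NULL, 5); (NULL, NULL)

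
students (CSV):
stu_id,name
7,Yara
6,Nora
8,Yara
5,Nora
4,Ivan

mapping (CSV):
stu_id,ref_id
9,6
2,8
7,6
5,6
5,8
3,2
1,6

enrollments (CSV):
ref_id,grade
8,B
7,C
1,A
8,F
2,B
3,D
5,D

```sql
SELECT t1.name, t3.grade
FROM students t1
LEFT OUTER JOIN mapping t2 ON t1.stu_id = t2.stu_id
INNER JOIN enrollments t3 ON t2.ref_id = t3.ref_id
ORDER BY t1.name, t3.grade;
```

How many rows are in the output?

2

Joins associate left-to-right: students LEFT JOIN mapping on stu_id gives 6 intermediate row(s).
Then INNER JOIN `enrollments t3` on ref_id: keep only rows whose t2.ref_id appears in t3.
Result: 2 row(s).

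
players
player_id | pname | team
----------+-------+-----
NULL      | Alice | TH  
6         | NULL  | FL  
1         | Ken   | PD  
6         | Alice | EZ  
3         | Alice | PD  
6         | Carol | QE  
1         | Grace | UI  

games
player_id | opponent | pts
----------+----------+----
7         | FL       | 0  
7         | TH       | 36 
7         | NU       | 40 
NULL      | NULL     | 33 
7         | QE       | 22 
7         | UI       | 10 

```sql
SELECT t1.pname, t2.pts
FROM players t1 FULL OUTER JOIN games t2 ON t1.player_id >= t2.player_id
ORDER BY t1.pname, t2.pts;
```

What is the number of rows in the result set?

13

FULL OUTER JOIN keeps every row from both sides; unmatched rows get NULL for the other side's columns.
Matching on t1.player_id >= t2.player_id. A NULL in a compared column never satisfies the condition.
Matched pairs: 0; unmatched t1 rows kept: 7; unmatched t2 rows kept: 6.
Total: 0 matched + 13 padded = 13 rows.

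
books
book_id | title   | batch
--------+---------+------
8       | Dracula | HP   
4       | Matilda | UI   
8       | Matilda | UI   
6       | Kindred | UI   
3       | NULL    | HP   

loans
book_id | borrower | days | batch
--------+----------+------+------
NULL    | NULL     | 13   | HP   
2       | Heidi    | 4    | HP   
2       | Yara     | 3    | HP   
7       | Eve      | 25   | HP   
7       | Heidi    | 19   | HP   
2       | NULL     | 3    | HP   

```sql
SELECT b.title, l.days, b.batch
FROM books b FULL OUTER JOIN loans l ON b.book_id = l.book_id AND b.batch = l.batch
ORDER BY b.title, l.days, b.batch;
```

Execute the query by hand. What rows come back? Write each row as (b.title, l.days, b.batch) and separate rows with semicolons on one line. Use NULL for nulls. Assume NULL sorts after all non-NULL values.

(Dracula, NULL, HP); (Kindred, NULL, UI); (Matilda, NULL, UI); (Matilda, NULL, UI); (NULL, 3, NULL); (NULL, 3, NULL); (NULL, 4, NULL); (NULL, 13, NULL); (NULL, 19, NULL); (NULL, 25, NULL); (NULL, NULL, HP)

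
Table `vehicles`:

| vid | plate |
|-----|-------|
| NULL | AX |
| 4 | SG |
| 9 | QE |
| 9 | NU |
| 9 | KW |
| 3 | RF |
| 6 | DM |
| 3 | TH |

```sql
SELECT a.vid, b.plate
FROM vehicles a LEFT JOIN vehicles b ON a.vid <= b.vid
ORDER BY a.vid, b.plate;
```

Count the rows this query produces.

LEFT JOIN keeps every row from `vehicles a`; unmatched rows get NULL for `vehicles b`'s columns.
Matching on a.vid <= b.vid. A NULL in a compared column never satisfies the condition.
- a (vid=NULL) has no partner → padded with NULL.
- a (vid=4) pairs with 5 row(s) of b.
- a (vid=9) pairs with 3 row(s) of b.
- a (vid=9) pairs with 3 row(s) of b.
- a (vid=9) pairs with 3 row(s) of b.
- a (vid=3) pairs with 7 row(s) of b.
- a (vid=6) pairs with 4 row(s) of b.
- a (vid=3) pairs with 7 row(s) of b.
Total: 32 matched + 1 padded = 33 rows.

33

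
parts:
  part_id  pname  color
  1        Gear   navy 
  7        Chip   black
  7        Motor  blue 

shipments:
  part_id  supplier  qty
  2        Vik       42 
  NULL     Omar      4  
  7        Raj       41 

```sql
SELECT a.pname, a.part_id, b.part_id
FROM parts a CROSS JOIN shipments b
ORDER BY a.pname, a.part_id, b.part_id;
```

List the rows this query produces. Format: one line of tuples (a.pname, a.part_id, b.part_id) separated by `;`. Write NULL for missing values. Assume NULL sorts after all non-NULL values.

(Chip, 7, 2); (Chip, 7, 7); (Chip, 7, NULL); (Gear, 1, 2); (Gear, 1, 7); (Gear, 1, NULL); (Motor, 7, 2); (Motor, 7, 7); (Motor, 7, NULL)

CROSS JOIN pairs every row of `parts` with every row of `shipments`: 3 × 3 = 9 rows.
After projecting and ordering:
a.pname | a.part_id | b.part_id
Chip | 7 | 2
Chip | 7 | 7
Chip | 7 | NULL
Gear | 1 | 2
Gear | 1 | 7
Gear | 1 | NULL
Motor | 7 | 2
Motor | 7 | 7
Motor | 7 | NULL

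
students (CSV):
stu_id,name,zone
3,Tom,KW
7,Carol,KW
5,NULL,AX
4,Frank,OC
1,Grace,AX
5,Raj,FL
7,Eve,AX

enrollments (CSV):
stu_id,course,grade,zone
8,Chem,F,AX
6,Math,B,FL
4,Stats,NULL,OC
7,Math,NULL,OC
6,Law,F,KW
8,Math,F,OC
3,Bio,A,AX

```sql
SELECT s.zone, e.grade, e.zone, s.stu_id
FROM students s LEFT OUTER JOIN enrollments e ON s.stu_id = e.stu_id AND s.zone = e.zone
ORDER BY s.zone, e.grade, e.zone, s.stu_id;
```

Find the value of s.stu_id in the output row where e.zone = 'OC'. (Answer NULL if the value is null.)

4

LEFT JOIN keeps every row from `students`; unmatched rows get NULL for `enrollments`'s columns.
Matching on s.stu_id = e.stu_id AND s.zone = e.zone.
Matched pairs: 1; unmatched s rows kept: 6.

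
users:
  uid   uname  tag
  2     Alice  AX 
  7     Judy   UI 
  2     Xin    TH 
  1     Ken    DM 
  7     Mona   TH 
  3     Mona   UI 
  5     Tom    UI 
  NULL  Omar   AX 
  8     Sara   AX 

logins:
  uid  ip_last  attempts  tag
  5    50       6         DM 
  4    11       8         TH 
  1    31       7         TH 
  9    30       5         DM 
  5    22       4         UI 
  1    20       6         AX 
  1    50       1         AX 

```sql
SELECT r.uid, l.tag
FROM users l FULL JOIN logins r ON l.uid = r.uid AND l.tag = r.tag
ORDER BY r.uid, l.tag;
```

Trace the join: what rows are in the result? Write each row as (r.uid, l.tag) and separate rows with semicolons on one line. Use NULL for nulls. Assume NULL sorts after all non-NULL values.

(1, NULL); (1, NULL); (1, NULL); (4, NULL); (5, UI); (5, NULL); (9, NULL); (NULL, AX); (NULL, AX); (NULL, AX); (NULL, DM); (NULL, TH); (NULL, TH); (NULL, UI); (NULL, UI)

FULL OUTER JOIN keeps every row from both sides; unmatched rows get NULL for the other side's columns.
Matching on l.uid = r.uid AND l.tag = r.tag. A NULL in a compared column never satisfies the condition.
- l (uid=2, tag=AX) has no partner → padded with NULL.
- l (uid=7, tag=UI) has no partner → padded with NULL.
- l (uid=2, tag=TH) has no partner → padded with NULL.
- l (uid=1, tag=DM) has no partner → padded with NULL.
- l (uid=7, tag=TH) has no partner → padded with NULL.
- l (uid=3, tag=UI) has no partner → padded with NULL.
- l (uid=5, tag=UI) pairs with 1 row(s) of r.
- l (uid=NULL, tag=AX) has no partner → padded with NULL.
- l (uid=8, tag=AX) has no partner → padded with NULL.
- plus 6 unmatched r row(s), each kept with NULL l columns.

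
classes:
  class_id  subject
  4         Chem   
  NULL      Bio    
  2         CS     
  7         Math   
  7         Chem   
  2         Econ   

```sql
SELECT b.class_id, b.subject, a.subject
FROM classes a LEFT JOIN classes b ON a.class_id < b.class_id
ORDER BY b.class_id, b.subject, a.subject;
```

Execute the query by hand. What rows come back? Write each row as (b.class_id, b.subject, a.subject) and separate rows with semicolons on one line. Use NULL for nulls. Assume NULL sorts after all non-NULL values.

(4, Chem, CS); (4, Chem, Econ); (7, Chem, CS); (7, Chem, Chem); (7, Chem, Econ); (7, Math, CS); (7, Math, Chem); (7, Math, Econ); (NULL, NULL, Bio); (NULL, NULL, Chem); (NULL, NULL, Math)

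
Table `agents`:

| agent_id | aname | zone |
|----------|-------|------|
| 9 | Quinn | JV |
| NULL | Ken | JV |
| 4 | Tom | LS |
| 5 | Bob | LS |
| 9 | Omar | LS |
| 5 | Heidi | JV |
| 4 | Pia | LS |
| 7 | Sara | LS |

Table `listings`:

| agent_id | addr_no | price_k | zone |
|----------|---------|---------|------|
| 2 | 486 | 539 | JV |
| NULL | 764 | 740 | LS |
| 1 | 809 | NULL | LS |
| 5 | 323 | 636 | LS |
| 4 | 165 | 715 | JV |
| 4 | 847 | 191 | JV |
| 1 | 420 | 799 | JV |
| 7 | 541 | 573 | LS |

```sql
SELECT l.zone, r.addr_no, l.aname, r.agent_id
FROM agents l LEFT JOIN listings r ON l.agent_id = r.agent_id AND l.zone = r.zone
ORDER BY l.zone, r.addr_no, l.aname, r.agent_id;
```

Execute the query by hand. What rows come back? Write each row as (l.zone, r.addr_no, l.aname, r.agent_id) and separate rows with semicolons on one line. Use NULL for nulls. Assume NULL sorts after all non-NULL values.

(JV, NULL, Heidi, NULL); (JV, NULL, Ken, NULL); (JV, NULL, Quinn, NULL); (LS, 323, Bob, 5); (LS, 541, Sara, 7); (LS, NULL, Omar, NULL); (LS, NULL, Pia, NULL); (LS, NULL, Tom, NULL)

LEFT JOIN keeps every row from `agents`; unmatched rows get NULL for `listings`'s columns.
Matching on l.agent_id = r.agent_id AND l.zone = r.zone. A NULL in a compared column never satisfies the condition.
- agent_id=9, zone=JV: no r row matches, row kept with r columns NULL.
- agent_id=NULL, zone=JV: no r row matches, row kept with r columns NULL.
- agent_id=4, zone=LS: no r row matches, row kept with r columns NULL.
- agent_id=5, zone=LS: 1 matching r row(s), so 1 row(s) emitted.
- agent_id=9, zone=LS: no r row matches, row kept with r columns NULL.
- agent_id=5, zone=JV: no r row matches, row kept with r columns NULL.
- agent_id=4, zone=LS: no r row matches, row kept with r columns NULL.
- agent_id=7, zone=LS: 1 matching r row(s), so 1 row(s) emitted.
After projecting and ordering:
l.zone | r.addr_no | l.aname | r.agent_id
JV | NULL | Heidi | NULL
JV | NULL | Ken | NULL
JV | NULL | Quinn | NULL
LS | 323 | Bob | 5
LS | 541 | Sara | 7
LS | NULL | Omar | NULL
LS | NULL | Pia | NULL
LS | NULL | Tom | NULL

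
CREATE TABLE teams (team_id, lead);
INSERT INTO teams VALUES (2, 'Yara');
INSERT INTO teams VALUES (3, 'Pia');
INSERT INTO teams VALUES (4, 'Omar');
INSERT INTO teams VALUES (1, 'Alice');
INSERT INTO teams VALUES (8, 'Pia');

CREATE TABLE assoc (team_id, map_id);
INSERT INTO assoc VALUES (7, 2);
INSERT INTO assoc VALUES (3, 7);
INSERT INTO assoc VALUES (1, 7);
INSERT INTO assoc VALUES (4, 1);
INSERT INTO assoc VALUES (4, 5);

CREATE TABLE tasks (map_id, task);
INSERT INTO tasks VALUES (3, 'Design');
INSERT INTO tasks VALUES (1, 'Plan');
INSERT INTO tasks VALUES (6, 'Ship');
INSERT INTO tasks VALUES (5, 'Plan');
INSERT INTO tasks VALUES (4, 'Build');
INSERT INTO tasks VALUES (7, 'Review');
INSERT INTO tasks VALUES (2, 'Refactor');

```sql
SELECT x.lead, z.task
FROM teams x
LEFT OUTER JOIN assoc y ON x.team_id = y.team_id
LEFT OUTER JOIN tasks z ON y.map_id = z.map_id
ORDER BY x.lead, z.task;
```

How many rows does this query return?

6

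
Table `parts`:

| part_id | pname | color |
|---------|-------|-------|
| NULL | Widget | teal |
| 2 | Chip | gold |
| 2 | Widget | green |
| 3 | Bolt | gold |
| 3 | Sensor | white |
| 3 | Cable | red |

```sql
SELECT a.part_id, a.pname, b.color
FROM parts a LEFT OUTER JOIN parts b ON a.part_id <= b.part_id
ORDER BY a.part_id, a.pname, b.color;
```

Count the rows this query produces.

20

LEFT JOIN keeps every row from `parts a`; unmatched rows get NULL for `parts b`'s columns.
Matching on a.part_id <= b.part_id. A NULL in a compared column never satisfies the condition.
Matched pairs: 19; unmatched a rows kept: 1.
Total: 19 matched + 1 padded = 20 rows.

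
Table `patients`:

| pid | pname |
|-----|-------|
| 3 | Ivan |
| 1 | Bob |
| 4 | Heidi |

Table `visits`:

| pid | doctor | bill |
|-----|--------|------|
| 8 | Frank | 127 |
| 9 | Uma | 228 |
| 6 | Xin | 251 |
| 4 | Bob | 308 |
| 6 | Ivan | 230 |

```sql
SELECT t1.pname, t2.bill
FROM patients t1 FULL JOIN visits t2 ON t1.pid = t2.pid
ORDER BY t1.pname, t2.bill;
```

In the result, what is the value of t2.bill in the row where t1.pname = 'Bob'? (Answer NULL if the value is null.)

FULL OUTER JOIN keeps every row from both sides; unmatched rows get NULL for the other side's columns.
Matching on t1.pid = t2.pid.
Matched pairs: 1; unmatched t1 rows kept: 2; unmatched t2 rows kept: 4.

NULL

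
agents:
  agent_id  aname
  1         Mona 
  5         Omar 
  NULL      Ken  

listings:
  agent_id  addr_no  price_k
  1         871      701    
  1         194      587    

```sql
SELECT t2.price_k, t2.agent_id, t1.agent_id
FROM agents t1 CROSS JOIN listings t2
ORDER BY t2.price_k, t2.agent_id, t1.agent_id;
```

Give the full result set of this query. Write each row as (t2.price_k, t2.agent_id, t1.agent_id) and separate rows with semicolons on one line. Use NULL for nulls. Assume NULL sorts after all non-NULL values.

CROSS JOIN pairs every row of `agents` with every row of `listings`: 3 × 2 = 6 rows.

(587, 1, 1); (587, 1, 5); (587, 1, NULL); (701, 1, 1); (701, 1, 5); (701, 1, NULL)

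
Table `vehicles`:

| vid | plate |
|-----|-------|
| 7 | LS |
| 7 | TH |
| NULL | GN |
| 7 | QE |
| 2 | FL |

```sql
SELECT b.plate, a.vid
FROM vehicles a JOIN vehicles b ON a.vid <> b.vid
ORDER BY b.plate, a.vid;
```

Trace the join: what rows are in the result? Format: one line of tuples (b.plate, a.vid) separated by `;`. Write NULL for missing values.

INNER JOIN keeps only pairs where the ON condition holds.
Matching on a.vid <> b.vid. A NULL in a compared column never satisfies the condition.
- a (vid=7) pairs with 1 row(s) of b.
- a (vid=7) pairs with 1 row(s) of b.
- a (vid=NULL) has no partner → excluded.
- a (vid=7) pairs with 1 row(s) of b.
- a (vid=2) pairs with 3 row(s) of b.
After projecting and ordering:
b.plate | a.vid
FL | 7
FL | 7
FL | 7
LS | 2
QE | 2
TH | 2

(FL, 7); (FL, 7); (FL, 7); (LS, 2); (QE, 2); (TH, 2)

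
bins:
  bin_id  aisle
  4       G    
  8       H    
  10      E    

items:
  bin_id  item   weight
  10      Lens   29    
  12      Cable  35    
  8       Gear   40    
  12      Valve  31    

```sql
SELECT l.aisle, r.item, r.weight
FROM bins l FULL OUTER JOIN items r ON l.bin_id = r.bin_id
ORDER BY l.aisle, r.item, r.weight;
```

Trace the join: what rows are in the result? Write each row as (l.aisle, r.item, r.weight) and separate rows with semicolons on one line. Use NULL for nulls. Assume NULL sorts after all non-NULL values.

(E, Lens, 29); (G, NULL, NULL); (H, Gear, 40); (NULL, Cable, 35); (NULL, Valve, 31)

FULL OUTER JOIN keeps every row from both sides; unmatched rows get NULL for the other side's columns.
Matching on l.bin_id = r.bin_id.
- l (bin_id=4) has no partner → padded with NULL.
- l (bin_id=8) pairs with 1 row(s) of r.
- l (bin_id=10) pairs with 1 row(s) of r.
- 2 row(s) from r found no l partner → padded with NULL.
After projecting and ordering:
l.aisle | r.item | r.weight
E | Lens | 29
G | NULL | NULL
H | Gear | 40
NULL | Cable | 35
NULL | Valve | 31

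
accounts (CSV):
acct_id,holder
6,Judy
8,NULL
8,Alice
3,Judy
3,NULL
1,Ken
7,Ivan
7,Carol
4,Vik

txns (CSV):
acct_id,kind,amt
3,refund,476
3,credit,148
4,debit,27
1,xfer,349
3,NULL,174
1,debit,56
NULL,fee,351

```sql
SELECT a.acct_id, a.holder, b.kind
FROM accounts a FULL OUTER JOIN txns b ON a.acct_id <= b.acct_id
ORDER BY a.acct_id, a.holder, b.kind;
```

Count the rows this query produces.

21

FULL OUTER JOIN keeps every row from both sides; unmatched rows get NULL for the other side's columns.
Matching on a.acct_id <= b.acct_id. A NULL in a compared column never satisfies the condition.
- acct_id=6: no b row matches, row kept with b columns NULL.
- acct_id=8: no b row matches, row kept with b columns NULL.
- acct_id=8: no b row matches, row kept with b columns NULL.
- acct_id=3: 4 matching b row(s), so 4 row(s) emitted.
- acct_id=3: 4 matching b row(s), so 4 row(s) emitted.
- acct_id=1: 6 matching b row(s), so 6 row(s) emitted.
- acct_id=7: no b row matches, row kept with b columns NULL.
- acct_id=7: no b row matches, row kept with b columns NULL.
- acct_id=4: 1 matching b row(s), so 1 row(s) emitted.
- 1 b row(s) had no a match → kept, a columns NULL.
Total: 15 matched + 6 padded = 21 rows.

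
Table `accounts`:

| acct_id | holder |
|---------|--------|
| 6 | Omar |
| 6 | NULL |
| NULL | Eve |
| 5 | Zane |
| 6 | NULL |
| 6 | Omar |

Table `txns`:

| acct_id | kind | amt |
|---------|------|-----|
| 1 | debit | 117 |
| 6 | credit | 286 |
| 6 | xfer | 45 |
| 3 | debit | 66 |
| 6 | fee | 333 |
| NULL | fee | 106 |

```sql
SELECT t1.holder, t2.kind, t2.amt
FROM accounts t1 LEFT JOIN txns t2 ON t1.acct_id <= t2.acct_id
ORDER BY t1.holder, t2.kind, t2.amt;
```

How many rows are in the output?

LEFT JOIN keeps every row from `accounts`; unmatched rows get NULL for `txns`'s columns.
Matching on t1.acct_id <= t2.acct_id. A NULL in a compared column never satisfies the condition.
- t1[0] acct_id=6 → 3 match(es) in t2 → 3 row(s).
- t1[1] acct_id=6 → 3 match(es) in t2 → 3 row(s).
- t1[2] acct_id=NULL → no match; kept with NULLs on the t2 side.
- t1[3] acct_id=5 → 3 match(es) in t2 → 3 row(s).
- t1[4] acct_id=6 → 3 match(es) in t2 → 3 row(s).
- t1[5] acct_id=6 → 3 match(es) in t2 → 3 row(s).
Total: 15 matched + 1 padded = 16 rows.

16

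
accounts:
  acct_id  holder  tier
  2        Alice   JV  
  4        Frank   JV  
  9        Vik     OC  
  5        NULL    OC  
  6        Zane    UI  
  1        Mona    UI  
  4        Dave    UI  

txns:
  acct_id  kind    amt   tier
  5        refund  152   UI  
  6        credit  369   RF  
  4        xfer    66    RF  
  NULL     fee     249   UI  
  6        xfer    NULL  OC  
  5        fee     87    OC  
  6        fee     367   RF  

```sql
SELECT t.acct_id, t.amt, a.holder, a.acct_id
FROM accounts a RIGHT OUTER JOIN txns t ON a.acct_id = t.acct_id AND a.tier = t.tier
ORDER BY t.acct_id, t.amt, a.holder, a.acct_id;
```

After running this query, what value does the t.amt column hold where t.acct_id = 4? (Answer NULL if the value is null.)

66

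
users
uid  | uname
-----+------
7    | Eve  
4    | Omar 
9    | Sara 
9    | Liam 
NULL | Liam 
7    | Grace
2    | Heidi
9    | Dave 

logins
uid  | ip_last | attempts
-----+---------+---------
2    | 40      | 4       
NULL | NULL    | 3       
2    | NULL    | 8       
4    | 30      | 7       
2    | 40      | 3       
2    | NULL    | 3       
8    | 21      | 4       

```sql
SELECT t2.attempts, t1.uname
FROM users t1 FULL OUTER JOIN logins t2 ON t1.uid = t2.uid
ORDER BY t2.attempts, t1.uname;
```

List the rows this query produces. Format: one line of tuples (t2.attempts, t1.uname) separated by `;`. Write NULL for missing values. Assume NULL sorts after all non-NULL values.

FULL OUTER JOIN keeps every row from both sides; unmatched rows get NULL for the other side's columns.
Matching on t1.uid = t2.uid. A NULL in a compared column never satisfies the condition.
Matched pairs: 5; unmatched t1 rows kept: 6; unmatched t2 rows kept: 2.

(3, Heidi); (3, Heidi); (3, NULL); (4, Heidi); (4, NULL); (7, Omar); (8, Heidi); (NULL, Dave); (NULL, Eve); (NULL, Grace); (NULL, Liam); (NULL, Liam); (NULL, Sara)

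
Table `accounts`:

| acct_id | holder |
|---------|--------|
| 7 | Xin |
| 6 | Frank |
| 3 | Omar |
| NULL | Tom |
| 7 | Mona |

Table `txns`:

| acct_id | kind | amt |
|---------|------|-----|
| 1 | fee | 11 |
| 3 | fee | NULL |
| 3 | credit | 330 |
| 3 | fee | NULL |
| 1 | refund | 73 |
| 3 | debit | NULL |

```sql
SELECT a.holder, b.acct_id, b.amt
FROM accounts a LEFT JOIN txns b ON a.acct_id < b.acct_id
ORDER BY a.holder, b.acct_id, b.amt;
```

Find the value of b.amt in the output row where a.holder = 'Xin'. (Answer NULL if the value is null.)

NULL

LEFT JOIN keeps every row from `accounts`; unmatched rows get NULL for `txns`'s columns.
Matching on a.acct_id < b.acct_id. A NULL in a compared column never satisfies the condition.
- acct_id=7: no b row matches, row kept with b columns NULL.
- acct_id=6: no b row matches, row kept with b columns NULL.
- acct_id=3: no b row matches, row kept with b columns NULL.
- acct_id=NULL: no b row matches, row kept with b columns NULL.
- acct_id=7: no b row matches, row kept with b columns NULL.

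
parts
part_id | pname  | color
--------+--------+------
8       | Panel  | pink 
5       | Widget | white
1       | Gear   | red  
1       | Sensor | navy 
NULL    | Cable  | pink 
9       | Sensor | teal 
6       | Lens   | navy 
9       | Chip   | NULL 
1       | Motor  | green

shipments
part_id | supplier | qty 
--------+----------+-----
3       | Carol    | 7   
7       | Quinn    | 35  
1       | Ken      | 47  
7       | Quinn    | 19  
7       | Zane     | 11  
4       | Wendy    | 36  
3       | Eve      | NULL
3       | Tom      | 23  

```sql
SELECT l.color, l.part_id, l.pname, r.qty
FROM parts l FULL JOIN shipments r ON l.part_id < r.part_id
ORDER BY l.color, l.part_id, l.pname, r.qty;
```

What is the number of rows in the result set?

32

FULL OUTER JOIN keeps every row from both sides; unmatched rows get NULL for the other side's columns.
Matching on l.part_id < r.part_id. A NULL in a compared column never satisfies the condition.
Matched pairs: 27; unmatched l rows kept: 4; unmatched r rows kept: 1.
Total: 27 matched + 5 padded = 32 rows.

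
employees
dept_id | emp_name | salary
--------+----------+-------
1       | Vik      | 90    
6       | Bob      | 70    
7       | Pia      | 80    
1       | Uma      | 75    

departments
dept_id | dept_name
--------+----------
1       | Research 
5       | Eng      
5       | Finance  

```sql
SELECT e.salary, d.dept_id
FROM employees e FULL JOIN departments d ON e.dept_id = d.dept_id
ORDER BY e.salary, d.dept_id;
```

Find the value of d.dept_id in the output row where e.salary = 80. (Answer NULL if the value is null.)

NULL

FULL OUTER JOIN keeps every row from both sides; unmatched rows get NULL for the other side's columns.
Matching on e.dept_id = d.dept_id.
- e[0] dept_id=1 → 1 match(es) in d → 1 row(s).
- e[1] dept_id=6 → no match; kept with NULLs on the d side.
- e[2] dept_id=7 → no match; kept with NULLs on the d side.
- e[3] dept_id=1 → 1 match(es) in d → 1 row(s).
- 2 d row(s) had no e match → kept, e columns NULL.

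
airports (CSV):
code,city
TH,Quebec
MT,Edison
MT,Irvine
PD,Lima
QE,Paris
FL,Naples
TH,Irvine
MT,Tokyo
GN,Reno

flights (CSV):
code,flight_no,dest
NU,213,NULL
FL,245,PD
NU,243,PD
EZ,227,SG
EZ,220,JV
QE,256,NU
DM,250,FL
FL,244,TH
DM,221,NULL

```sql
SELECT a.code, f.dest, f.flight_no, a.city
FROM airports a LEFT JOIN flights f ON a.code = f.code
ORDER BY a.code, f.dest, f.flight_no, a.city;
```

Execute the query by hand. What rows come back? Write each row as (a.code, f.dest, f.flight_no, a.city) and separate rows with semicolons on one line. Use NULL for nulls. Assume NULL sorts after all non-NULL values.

(FL, PD, 245, Naples); (FL, TH, 244, Naples); (GN, NULL, NULL, Reno); (MT, NULL, NULL, Edison); (MT, NULL, NULL, Irvine); (MT, NULL, NULL, Tokyo); (PD, NULL, NULL, Lima); (QE, NU, 256, Paris); (TH, NULL, NULL, Irvine); (TH, NULL, NULL, Quebec)

LEFT JOIN keeps every row from `airports`; unmatched rows get NULL for `flights`'s columns.
Matching on a.code = f.code.
Matched pairs: 3; unmatched a rows kept: 7.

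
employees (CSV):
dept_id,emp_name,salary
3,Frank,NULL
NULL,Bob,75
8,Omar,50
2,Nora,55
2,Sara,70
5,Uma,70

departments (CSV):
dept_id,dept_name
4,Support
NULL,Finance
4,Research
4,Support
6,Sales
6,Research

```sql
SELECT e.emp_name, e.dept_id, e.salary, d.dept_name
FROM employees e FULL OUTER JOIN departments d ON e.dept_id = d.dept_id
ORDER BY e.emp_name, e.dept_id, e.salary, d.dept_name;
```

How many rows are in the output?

12

FULL OUTER JOIN keeps every row from both sides; unmatched rows get NULL for the other side's columns.
Matching on e.dept_id = d.dept_id. A NULL in a compared column never satisfies the condition.
Matched pairs: 0; unmatched e rows kept: 6; unmatched d rows kept: 6.
Total: 0 matched + 12 padded = 12 rows.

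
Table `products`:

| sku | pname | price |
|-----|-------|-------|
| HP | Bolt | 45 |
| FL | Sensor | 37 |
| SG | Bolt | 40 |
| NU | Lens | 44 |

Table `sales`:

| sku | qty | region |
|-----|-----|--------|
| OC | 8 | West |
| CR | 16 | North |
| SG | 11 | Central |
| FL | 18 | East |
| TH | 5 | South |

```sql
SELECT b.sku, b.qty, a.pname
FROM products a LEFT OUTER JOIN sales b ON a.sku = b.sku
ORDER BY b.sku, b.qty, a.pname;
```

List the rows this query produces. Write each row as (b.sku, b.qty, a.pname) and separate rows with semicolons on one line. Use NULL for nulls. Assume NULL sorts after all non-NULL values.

LEFT JOIN keeps every row from `products`; unmatched rows get NULL for `sales`'s columns.
Matching on a.sku = b.sku.
- a row (sku=HP): no match → kept, b columns NULL.
- a row (sku=FL): matches 1 b row(s) → 1 output row(s).
- a row (sku=SG): matches 1 b row(s) → 1 output row(s).
- a row (sku=NU): no match → kept, b columns NULL.
After projecting and ordering:
b.sku | b.qty | a.pname
FL | 18 | Sensor
SG | 11 | Bolt
NULL | NULL | Bolt
NULL | NULL | Lens

(FL, 18, Sensor); (SG, 11, Bolt); (NULL, NULL, Bolt); (NULL, NULL, Lens)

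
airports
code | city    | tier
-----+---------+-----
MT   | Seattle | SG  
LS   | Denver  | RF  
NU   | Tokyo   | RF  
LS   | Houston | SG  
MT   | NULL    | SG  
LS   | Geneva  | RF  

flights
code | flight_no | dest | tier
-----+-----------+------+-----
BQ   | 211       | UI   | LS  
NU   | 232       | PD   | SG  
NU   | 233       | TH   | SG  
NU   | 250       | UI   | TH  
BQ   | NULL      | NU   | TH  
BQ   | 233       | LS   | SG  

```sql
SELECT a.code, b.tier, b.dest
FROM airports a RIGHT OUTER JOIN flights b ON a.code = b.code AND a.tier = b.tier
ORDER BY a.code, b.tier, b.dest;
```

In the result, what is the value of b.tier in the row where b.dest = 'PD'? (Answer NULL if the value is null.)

RIGHT JOIN keeps every row from `flights`; unmatched rows get NULL for `airports`'s columns.
Matching on a.code = b.code AND a.tier = b.tier.
- code=MT, tier=SG: no matching b row.
- code=LS, tier=RF: no matching b row.
- code=NU, tier=RF: no matching b row.
- code=LS, tier=SG: no matching b row.
- code=MT, tier=SG: no matching b row.
- code=LS, tier=RF: no matching b row.
- 6 b row(s) had no a match → kept, a columns NULL.

SG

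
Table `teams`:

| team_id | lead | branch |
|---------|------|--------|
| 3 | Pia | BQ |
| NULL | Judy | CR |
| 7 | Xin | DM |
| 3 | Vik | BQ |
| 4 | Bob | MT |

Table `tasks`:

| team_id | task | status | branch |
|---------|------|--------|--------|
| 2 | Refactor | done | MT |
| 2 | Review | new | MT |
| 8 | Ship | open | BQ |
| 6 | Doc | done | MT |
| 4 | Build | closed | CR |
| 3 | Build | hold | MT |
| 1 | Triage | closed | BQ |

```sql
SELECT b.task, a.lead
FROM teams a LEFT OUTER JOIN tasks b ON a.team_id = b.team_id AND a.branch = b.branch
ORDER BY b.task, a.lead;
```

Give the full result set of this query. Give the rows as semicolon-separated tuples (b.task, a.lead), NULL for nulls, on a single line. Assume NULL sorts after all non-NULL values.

(NULL, Bob); (NULL, Judy); (NULL, Pia); (NULL, Vik); (NULL, Xin)

LEFT JOIN keeps every row from `teams`; unmatched rows get NULL for `tasks`'s columns.
Matching on a.team_id = b.team_id AND a.branch = b.branch. A NULL in a compared column never satisfies the condition.
- a row (team_id=3, branch=BQ): no match → kept, b columns NULL.
- a row (team_id=NULL, branch=CR): no match → kept, b columns NULL.
- a row (team_id=7, branch=DM): no match → kept, b columns NULL.
- a row (team_id=3, branch=BQ): no match → kept, b columns NULL.
- a row (team_id=4, branch=MT): no match → kept, b columns NULL.
After projecting and ordering:
b.task | a.lead
NULL | Bob
NULL | Judy
NULL | Pia
NULL | Vik
NULL | Xin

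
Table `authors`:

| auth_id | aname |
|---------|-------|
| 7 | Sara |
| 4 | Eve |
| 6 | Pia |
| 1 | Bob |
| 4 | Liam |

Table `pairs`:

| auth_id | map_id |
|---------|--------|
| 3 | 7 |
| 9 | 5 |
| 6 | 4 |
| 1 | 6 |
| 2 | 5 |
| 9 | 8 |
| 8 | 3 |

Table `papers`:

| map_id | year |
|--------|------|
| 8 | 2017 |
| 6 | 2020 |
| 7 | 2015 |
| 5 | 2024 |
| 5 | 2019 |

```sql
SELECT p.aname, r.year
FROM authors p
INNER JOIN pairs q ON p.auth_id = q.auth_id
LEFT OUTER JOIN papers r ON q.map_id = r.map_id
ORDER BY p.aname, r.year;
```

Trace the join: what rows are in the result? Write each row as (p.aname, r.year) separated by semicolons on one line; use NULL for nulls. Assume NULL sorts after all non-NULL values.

Evaluate left to right. First `authors p INNER JOIN pairs q` on auth_id: 2 row(s).
Then LEFT JOIN `papers r` on map_id: each of those 2 rows is kept; rows whose q.map_id has no match in r get NULL for r's columns.

(Bob, 2020); (Pia, NULL)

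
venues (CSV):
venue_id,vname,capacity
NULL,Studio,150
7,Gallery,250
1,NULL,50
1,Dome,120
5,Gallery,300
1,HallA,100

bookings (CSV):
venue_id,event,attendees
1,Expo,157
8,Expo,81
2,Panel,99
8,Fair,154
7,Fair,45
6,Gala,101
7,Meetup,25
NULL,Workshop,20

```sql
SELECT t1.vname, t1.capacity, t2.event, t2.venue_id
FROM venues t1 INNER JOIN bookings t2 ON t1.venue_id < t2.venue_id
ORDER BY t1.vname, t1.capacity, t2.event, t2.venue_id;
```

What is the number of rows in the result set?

25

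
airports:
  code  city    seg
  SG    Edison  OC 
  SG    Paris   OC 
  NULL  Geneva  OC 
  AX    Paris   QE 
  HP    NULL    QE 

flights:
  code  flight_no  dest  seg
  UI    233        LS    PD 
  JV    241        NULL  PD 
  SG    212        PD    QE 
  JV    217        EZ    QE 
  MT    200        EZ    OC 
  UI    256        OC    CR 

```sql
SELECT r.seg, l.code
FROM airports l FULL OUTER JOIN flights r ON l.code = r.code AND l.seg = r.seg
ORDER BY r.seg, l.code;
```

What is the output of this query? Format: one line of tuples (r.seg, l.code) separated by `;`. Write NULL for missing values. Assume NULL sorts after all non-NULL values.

FULL OUTER JOIN keeps every row from both sides; unmatched rows get NULL for the other side's columns.
Matching on l.code = r.code AND l.seg = r.seg. A NULL in a compared column never satisfies the condition.
Matched pairs: 0; unmatched l rows kept: 5; unmatched r rows kept: 6.

(CR, NULL); (OC, NULL); (PD, NULL); (PD, NULL); (QE, NULL); (QE, NULL); (NULL, AX); (NULL, HP); (NULL, SG); (NULL, SG); (NULL, NULL)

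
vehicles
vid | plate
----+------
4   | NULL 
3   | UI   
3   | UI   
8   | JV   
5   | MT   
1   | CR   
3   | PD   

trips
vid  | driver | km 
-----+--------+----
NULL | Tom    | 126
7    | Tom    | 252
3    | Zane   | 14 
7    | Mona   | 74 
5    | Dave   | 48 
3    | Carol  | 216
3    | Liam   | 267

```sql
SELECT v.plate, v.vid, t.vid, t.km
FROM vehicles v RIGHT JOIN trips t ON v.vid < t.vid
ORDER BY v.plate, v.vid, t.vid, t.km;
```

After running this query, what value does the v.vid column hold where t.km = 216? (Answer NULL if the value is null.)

1

RIGHT JOIN keeps every row from `trips`; unmatched rows get NULL for `vehicles`'s columns.
Matching on v.vid < t.vid. A NULL in a compared column never satisfies the condition.
- v[0] vid=4 → 3 match(es) in t → 3 row(s).
- v[1] vid=3 → 3 match(es) in t → 3 row(s).
- v[2] vid=3 → 3 match(es) in t → 3 row(s).
- v[3] vid=8 → no match.
- v[4] vid=5 → 2 match(es) in t → 2 row(s).
- v[5] vid=1 → 6 match(es) in t → 6 row(s).
- v[6] vid=3 → 3 match(es) in t → 3 row(s).
- plus 1 unmatched t row(s), each kept with NULL v columns.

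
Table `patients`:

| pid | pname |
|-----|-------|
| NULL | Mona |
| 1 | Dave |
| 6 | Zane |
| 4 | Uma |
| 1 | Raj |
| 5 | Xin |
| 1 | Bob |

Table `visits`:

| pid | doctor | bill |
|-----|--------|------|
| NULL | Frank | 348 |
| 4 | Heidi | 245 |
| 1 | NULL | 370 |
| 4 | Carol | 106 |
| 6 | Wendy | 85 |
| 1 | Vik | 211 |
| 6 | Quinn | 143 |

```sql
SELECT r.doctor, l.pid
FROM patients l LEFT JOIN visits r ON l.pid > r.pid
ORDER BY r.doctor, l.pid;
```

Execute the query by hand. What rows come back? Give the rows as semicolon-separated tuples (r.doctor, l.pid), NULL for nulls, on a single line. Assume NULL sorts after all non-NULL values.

(Carol, 5); (Carol, 6); (Heidi, 5); (Heidi, 6); (Vik, 4); (Vik, 5); (Vik, 6); (NULL, 1); (NULL, 1); (NULL, 1); (NULL, 4); (NULL, 5); (NULL, 6); (NULL, NULL)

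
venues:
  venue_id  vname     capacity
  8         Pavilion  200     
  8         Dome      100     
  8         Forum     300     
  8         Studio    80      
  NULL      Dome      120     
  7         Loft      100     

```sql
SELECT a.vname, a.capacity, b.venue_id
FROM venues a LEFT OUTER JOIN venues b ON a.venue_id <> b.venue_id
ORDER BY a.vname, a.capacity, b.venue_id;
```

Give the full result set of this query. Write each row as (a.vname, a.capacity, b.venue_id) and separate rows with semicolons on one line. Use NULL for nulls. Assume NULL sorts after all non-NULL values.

(Dome, 100, 7); (Dome, 120, NULL); (Forum, 300, 7); (Loft, 100, 8); (Loft, 100, 8); (Loft, 100, 8); (Loft, 100, 8); (Pavilion, 200, 7); (Studio, 80, 7)

LEFT JOIN keeps every row from `venues a`; unmatched rows get NULL for `venues b`'s columns.
Matching on a.venue_id <> b.venue_id. A NULL in a compared column never satisfies the condition.
- a (venue_id=8) pairs with 1 row(s) of b.
- a (venue_id=8) pairs with 1 row(s) of b.
- a (venue_id=8) pairs with 1 row(s) of b.
- a (venue_id=8) pairs with 1 row(s) of b.
- a (venue_id=NULL) has no partner → padded with NULL.
- a (venue_id=7) pairs with 4 row(s) of b.
After projecting and ordering:
a.vname | a.capacity | b.venue_id
Dome | 100 | 7
Dome | 120 | NULL
Forum | 300 | 7
Loft | 100 | 8
Loft | 100 | 8
Loft | 100 | 8
Loft | 100 | 8
Pavilion | 200 | 7
Studio | 80 | 7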